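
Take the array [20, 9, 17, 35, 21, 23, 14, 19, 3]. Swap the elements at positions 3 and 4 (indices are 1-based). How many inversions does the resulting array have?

Positions 3 and 4 hold 17 and 35; after swapping, the array is [20, 9, 35, 17, 21, 23, 14, 19, 3].
For each element, count later entries that are smaller:
20 → 9, 17, 14, 19, 3 → 5
9 → 3 → 1
35 → 17, 21, 23, 14, 19, 3 → 6
17 → 14, 3 → 2
21 → 14, 19, 3 → 3
23 → 14, 19, 3 → 3
14 → 3 → 1
19 → 3 → 1
3 → none → 0
Sum: 5 + 1 + 6 + 2 + 3 + 3 + 1 + 1 + 0 = 22

22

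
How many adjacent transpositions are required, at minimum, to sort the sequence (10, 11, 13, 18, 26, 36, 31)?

1 adjacent swap

Minimum adjacent swaps = number of inversions (each swap of adjacent out-of-order elements removes one inversion and no swap can remove more).
Count inversions — for each element, later elements that are smaller:
10: none → 0
11: none → 0
13: none → 0
18: none → 0
26: none → 0
36: 31 → 1
31: none → 0
Total inversions: 0 + 0 + 0 + 0 + 0 + 1 + 0 = 1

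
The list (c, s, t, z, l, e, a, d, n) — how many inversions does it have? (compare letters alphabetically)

Inversions: 21

Count, for each position, how many later elements it exceeds:
c: 1
s: 5
t: 5
z: 5
l: 3
e: 2
a: 0
d: 0
n: 0
Sum: 1 + 5 + 5 + 5 + 3 + 2 + 0 + 0 + 0 = 21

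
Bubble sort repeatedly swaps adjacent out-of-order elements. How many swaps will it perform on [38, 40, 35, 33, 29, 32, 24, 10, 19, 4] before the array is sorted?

42 swaps

The minimum number of adjacent swaps to sort an array equals its inversion count, since every such swap removes exactly one inversion.
Count inversions — for each element, later elements that are smaller:
38: 35, 33, 29, 32, 24, 10, 19, 4 → 8
40: 35, 33, 29, 32, 24, 10, 19, 4 → 8
35: 33, 29, 32, 24, 10, 19, 4 → 7
33: 29, 32, 24, 10, 19, 4 → 6
29: 24, 10, 19, 4 → 4
32: 24, 10, 19, 4 → 4
24: 10, 19, 4 → 3
10: 4 → 1
19: 4 → 1
4: none → 0
Total inversions: 8 + 8 + 7 + 6 + 4 + 4 + 3 + 1 + 1 + 0 = 42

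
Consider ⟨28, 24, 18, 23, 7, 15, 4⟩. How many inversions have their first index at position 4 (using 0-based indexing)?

1 such element

The element at index 4 is 7.
Elements after it: 15, 4
Those smaller than 7: 4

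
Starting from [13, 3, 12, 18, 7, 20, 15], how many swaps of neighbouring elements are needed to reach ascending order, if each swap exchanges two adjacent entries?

The minimum number of adjacent swaps to sort an array equals its inversion count, since every such swap removes exactly one inversion.
Count inversions — for each element, later elements that are smaller:
13: 3, 12, 7 → 3
3: none → 0
12: 7 → 1
18: 7, 15 → 2
7: none → 0
20: 15 → 1
15: none → 0
Total inversions: 3 + 0 + 1 + 2 + 0 + 1 + 0 = 7

7 adjacent swaps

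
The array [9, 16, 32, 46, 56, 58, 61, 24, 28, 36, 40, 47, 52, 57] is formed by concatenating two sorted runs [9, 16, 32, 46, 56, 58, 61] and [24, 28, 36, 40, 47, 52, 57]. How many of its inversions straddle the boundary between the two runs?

Count, for every r in R, how many entries of L exceed r:
r = 24: 32, 46, 56, 58, 61 → 5
r = 28: 32, 46, 56, 58, 61 → 5
r = 36: 46, 56, 58, 61 → 4
r = 40: 46, 56, 58, 61 → 4
r = 47: 56, 58, 61 → 3
r = 52: 56, 58, 61 → 3
r = 57: 58, 61 → 2
Cross-inversions: 5 + 5 + 4 + 4 + 3 + 3 + 2 = 26

Cross-inversions: 26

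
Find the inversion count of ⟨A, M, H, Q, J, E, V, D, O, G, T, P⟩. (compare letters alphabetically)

Count, for each position, how many later elements it exceeds:
A → none → 0
M → H, J, E, D, G → 5
H → E, D, G → 3
Q → J, E, D, O, G, P → 6
J → E, D, G → 3
E → D → 1
V → D, O, G, T, P → 5
D → none → 0
O → G → 1
G → none → 0
T → P → 1
P → none → 0
Sum: 0 + 5 + 3 + 6 + 3 + 1 + 5 + 0 + 1 + 0 + 1 + 0 = 25

25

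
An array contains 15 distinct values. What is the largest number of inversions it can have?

The maximum occurs when the array is in strictly decreasing order: every one of the C(15, 2) pairs is inverted.
C(15, 2) = 15·14/2 = 105

105 inversions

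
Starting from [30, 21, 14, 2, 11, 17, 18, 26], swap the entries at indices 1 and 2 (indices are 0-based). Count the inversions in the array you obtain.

There are 13 inversions.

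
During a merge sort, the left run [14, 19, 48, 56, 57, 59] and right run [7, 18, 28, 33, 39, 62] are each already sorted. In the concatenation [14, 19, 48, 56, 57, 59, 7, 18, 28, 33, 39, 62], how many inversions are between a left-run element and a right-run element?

23

Count, for every r in R, how many entries of L exceed r:
r = 7: 14, 19, 48, 56, 57, 59 → 6
r = 18: 19, 48, 56, 57, 59 → 5
r = 28: 48, 56, 57, 59 → 4
r = 33: 48, 56, 57, 59 → 4
r = 39: 48, 56, 57, 59 → 4
r = 62: none → 0
Cross-inversions: 6 + 5 + 4 + 4 + 4 + 0 = 23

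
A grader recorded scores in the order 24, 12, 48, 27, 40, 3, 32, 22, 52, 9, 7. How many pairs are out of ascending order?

Sweep left to right; for each value list the smaller values that follow it:
24 → 12, 3, 22, 9, 7 → 5
12 → 3, 9, 7 → 3
48 → 27, 40, 3, 32, 22, 9, 7 → 7
27 → 3, 22, 9, 7 → 4
40 → 3, 32, 22, 9, 7 → 5
3 → none → 0
32 → 22, 9, 7 → 3
22 → 9, 7 → 2
52 → 9, 7 → 2
9 → 7 → 1
7 → none → 0
Sum: 5 + 3 + 7 + 4 + 5 + 0 + 3 + 2 + 2 + 1 + 0 = 32

32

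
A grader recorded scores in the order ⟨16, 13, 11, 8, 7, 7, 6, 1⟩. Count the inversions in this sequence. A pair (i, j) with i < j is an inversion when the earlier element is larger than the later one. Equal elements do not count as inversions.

Element-by-element contributions:
16 → 13, 11, 8, 7, 7, 6, 1 → 7
13 → 11, 8, 7, 7, 6, 1 → 6
11 → 8, 7, 7, 6, 1 → 5
8 → 7, 7, 6, 1 → 4
7 → 6, 1 → 2
7 → 6, 1 → 2
6 → 1 → 1
1 → none → 0
Sum: 7 + 6 + 5 + 4 + 2 + 2 + 1 + 0 = 27

Inversions: 27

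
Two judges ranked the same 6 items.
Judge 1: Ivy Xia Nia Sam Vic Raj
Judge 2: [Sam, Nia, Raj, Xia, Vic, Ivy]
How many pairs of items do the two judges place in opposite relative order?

Assign each item its position (1..6) in the first ordering, then rewrite the second ordering as that position sequence:
positions: Ivy→1, Xia→2, Nia→3, Sam→4, Vic→5, Raj→6
second ordering as positions: [4, 3, 6, 2, 5, 1]
Discordant pairs = inversions in this position sequence.
4: 3, 2, 1 → 3
3: 2, 1 → 2
6: 2, 5, 1 → 3
2: 1 → 1
5: 1 → 1
1: 0
Total: 3 + 2 + 3 + 1 + 1 + 0 = 10

10 discordant pairs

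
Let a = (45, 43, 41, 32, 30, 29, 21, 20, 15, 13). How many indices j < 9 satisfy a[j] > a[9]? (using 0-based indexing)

9

The element at index 9 is 13.
Elements before it: 45, 43, 41, 32, 30, 29, 21, 20, 15
Those larger than 13: 45, 43, 41, 32, 30, 29, 21, 20, 15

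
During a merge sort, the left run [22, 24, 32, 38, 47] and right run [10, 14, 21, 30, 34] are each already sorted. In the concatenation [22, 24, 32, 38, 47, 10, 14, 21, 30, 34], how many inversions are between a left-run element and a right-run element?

20 cross-inversions

Take each right-half value and tally the left-half values above it:
r = 10: 22, 24, 32, 38, 47 → 5
r = 14: 22, 24, 32, 38, 47 → 5
r = 21: 22, 24, 32, 38, 47 → 5
r = 30: 32, 38, 47 → 3
r = 34: 38, 47 → 2
Cross-inversions: 5 + 5 + 5 + 3 + 2 = 20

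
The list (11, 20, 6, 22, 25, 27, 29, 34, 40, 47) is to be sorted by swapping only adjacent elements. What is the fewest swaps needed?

There are 2 adjacent swaps.

Minimum adjacent swaps = number of inversions (each swap of adjacent out-of-order elements removes one inversion and no swap can remove more).
Count inversions — for each element, later elements that are smaller:
11: 6 → 1
20: 6 → 1
6: none → 0
22: none → 0
25: none → 0
27: none → 0
29: none → 0
34: none → 0
40: none → 0
47: none → 0
Total inversions: 1 + 1 + 0 + 0 + 0 + 0 + 0 + 0 + 0 + 0 = 2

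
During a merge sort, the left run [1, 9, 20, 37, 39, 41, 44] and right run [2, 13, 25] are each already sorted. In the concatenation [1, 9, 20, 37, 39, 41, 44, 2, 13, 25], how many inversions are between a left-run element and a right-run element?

Count, for every r in R, how many entries of L exceed r:
r = 2: 9, 20, 37, 39, 41, 44 → 6
r = 13: 20, 37, 39, 41, 44 → 5
r = 25: 37, 39, 41, 44 → 4
Cross-inversions: 6 + 5 + 4 = 15

15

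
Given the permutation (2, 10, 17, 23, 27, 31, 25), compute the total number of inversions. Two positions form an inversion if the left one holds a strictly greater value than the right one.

Element-by-element contributions:
2 → none → 0
10 → none → 0
17 → none → 0
23 → none → 0
27 → 25 → 1
31 → 25 → 1
25 → none → 0
Sum: 0 + 0 + 0 + 0 + 1 + 1 + 0 = 2

2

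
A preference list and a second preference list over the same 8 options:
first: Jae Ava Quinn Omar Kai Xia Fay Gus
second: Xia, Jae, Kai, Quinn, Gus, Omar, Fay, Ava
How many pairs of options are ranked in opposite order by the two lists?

Assign each item its position (1..8) in the first ordering, then rewrite the second ordering as that position sequence:
positions: Jae→1, Ava→2, Quinn→3, Omar→4, Kai→5, Xia→6, Fay→7, Gus→8
second ordering as positions: [6, 1, 5, 3, 8, 4, 7, 2]
Discordant pairs = inversions in this position sequence.
6: 1, 5, 3, 4, 2 → 5
1: 0
5: 3, 4, 2 → 3
3: 2 → 1
8: 4, 7, 2 → 3
4: 2 → 1
7: 2 → 1
2: 0
Total: 5 + 0 + 3 + 1 + 3 + 1 + 1 + 0 = 14

Pairs: 14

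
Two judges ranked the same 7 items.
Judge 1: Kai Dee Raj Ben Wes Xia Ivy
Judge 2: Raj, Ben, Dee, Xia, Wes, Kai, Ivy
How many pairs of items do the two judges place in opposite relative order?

Assign each item its position (1..7) in the first ordering, then rewrite the second ordering as that position sequence:
positions: Kai→1, Dee→2, Raj→3, Ben→4, Wes→5, Xia→6, Ivy→7
second ordering as positions: [3, 4, 2, 6, 5, 1, 7]
Discordant pairs = inversions in this position sequence.
3: 2, 1 → 2
4: 2, 1 → 2
2: 1 → 1
6: 5, 1 → 2
5: 1 → 1
1: 0
7: 0
Total: 2 + 2 + 1 + 2 + 1 + 0 + 0 = 8

8 discordant pairs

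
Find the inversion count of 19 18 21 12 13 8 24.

Count, for each position, how many later elements it exceeds:
19 → 18, 12, 13, 8 → 4
18 → 12, 13, 8 → 3
21 → 12, 13, 8 → 3
12 → 8 → 1
13 → 8 → 1
8 → none → 0
24 → none → 0
Sum: 4 + 3 + 3 + 1 + 1 + 0 + 0 = 12

12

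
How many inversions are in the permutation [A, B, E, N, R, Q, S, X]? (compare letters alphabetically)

1 inversion

Element-by-element contributions:
A → none → 0
B → none → 0
E → none → 0
N → none → 0
R → Q → 1
Q → none → 0
S → none → 0
X → none → 0
Sum: 0 + 0 + 0 + 0 + 1 + 0 + 0 + 0 = 1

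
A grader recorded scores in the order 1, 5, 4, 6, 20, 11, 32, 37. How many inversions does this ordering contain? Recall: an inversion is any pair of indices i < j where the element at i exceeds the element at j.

Inversions: 2

For each element, count later entries that are smaller:
1 → none → 0
5 → 4 → 1
4 → none → 0
6 → none → 0
20 → 11 → 1
11 → none → 0
32 → none → 0
37 → none → 0
Sum: 0 + 1 + 0 + 0 + 1 + 0 + 0 + 0 = 2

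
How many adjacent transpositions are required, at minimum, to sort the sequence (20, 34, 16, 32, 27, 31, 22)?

11

Each adjacent swap fixes exactly one inversion, so the minimum swap count equals the number of inversions.
Count inversions — for each element, later elements that are smaller:
20: 16 → 1
34: 16, 32, 27, 31, 22 → 5
16: none → 0
32: 27, 31, 22 → 3
27: 22 → 1
31: 22 → 1
22: none → 0
Total inversions: 1 + 5 + 0 + 3 + 1 + 1 + 0 = 11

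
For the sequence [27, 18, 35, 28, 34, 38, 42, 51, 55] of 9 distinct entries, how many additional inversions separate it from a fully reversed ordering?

33

Maximum inversions for 9 distinct elements is C(9, 2) = 9·8/2 = 36.
Current inversions — for each element, count later smaller elements:
27: 1
18: 0
35: 2
28: 0
34: 0
38: 0
42: 0
51: 0
55: 0
Current total: 1 + 0 + 2 + 0 + 0 + 0 + 0 + 0 + 0 = 3
Shortfall: 36 − 3 = 33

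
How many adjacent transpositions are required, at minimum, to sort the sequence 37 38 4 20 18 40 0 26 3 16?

29 swaps

Minimum adjacent swaps = number of inversions (each swap of adjacent out-of-order elements removes one inversion and no swap can remove more).
Count inversions — for each element, later elements that are smaller:
37: 4, 20, 18, 0, 26, 3, 16 → 7
38: 4, 20, 18, 0, 26, 3, 16 → 7
4: 0, 3 → 2
20: 18, 0, 3, 16 → 4
18: 0, 3, 16 → 3
40: 0, 26, 3, 16 → 4
0: none → 0
26: 3, 16 → 2
3: none → 0
16: none → 0
Total inversions: 7 + 7 + 2 + 4 + 3 + 4 + 0 + 2 + 0 + 0 = 29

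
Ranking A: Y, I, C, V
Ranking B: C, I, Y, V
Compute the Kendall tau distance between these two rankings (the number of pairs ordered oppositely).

Assign each item its position (1..4) in the first ordering, then rewrite the second ordering as that position sequence:
positions: Y→1, I→2, C→3, V→4
second ordering as positions: [3, 2, 1, 4]
Discordant pairs = inversions in this position sequence.
3: 2, 1 → 2
2: 1 → 1
1: 0
4: 0
Total: 2 + 1 + 0 + 0 = 3

There are 3 discordant pairs.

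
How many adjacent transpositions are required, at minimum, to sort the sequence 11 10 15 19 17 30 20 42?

The minimum number of adjacent swaps to sort an array equals its inversion count, since every such swap removes exactly one inversion.
Count inversions — for each element, later elements that are smaller:
11: 10 → 1
10: none → 0
15: none → 0
19: 17 → 1
17: none → 0
30: 20 → 1
20: none → 0
42: none → 0
Total inversions: 1 + 0 + 0 + 1 + 0 + 1 + 0 + 0 = 3

3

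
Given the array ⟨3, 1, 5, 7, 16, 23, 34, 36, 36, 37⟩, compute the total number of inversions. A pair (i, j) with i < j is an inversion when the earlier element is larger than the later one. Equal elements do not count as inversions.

There is 1 inversion.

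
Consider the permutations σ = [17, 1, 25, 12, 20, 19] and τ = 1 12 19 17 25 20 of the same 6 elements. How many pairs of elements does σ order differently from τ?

There are 6 discordant pairs.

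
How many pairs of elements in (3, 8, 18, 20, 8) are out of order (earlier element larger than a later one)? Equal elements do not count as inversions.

2

For each element, count later entries that are smaller:
3: 0
8: 0
18: 1
20: 1
8: 0
Sum: 0 + 0 + 1 + 1 + 0 = 2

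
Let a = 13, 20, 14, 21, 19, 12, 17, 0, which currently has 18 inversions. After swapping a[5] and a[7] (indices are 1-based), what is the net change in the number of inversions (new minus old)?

Positions 5 and 7 hold 19 and 17; after swapping, the array is [13, 20, 14, 21, 17, 12, 19, 0].
Sweep left to right; for each value list the smaller values that follow it:
13 → 12, 0 → 2
20 → 14, 17, 12, 19, 0 → 5
14 → 12, 0 → 2
21 → 17, 12, 19, 0 → 4
17 → 12, 0 → 2
12 → 0 → 1
19 → 0 → 1
0 → none → 0
Sum: 2 + 5 + 2 + 4 + 2 + 1 + 1 + 0 = 17
Change: 17 − 18 = -1

-1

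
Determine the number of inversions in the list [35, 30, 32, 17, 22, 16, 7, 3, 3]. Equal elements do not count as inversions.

Element-by-element contributions:
35: 8
30: 6
32: 6
17: 4
22: 4
16: 3
7: 2
3: 0
3: 0
Sum: 8 + 6 + 6 + 4 + 4 + 3 + 2 + 0 + 0 = 33

33 inversions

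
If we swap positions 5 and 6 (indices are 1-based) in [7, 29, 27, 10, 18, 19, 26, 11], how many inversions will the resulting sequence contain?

Positions 5 and 6 hold 18 and 19; after swapping, the array is [7, 29, 27, 10, 19, 18, 26, 11].
Element-by-element contributions:
7 → none → 0
29 → 27, 10, 19, 18, 26, 11 → 6
27 → 10, 19, 18, 26, 11 → 5
10 → none → 0
19 → 18, 11 → 2
18 → 11 → 1
26 → 11 → 1
11 → none → 0
Sum: 0 + 6 + 5 + 0 + 2 + 1 + 1 + 0 = 15

There are 15 inversions.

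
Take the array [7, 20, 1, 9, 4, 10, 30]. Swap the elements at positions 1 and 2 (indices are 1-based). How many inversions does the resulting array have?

8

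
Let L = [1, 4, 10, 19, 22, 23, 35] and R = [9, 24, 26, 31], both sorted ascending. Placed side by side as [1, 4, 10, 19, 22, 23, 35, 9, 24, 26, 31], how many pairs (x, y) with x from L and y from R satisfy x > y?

8 cross-inversions

Take each right-half value and tally the left-half values above it:
r = 9: 10, 19, 22, 23, 35 → 5
r = 24: 35 → 1
r = 26: 35 → 1
r = 31: 35 → 1
Cross-inversions: 5 + 1 + 1 + 1 = 8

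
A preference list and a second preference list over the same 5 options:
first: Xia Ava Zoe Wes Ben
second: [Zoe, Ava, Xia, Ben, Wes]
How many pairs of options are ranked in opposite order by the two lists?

Assign each item its position (1..5) in the first ordering, then rewrite the second ordering as that position sequence:
positions: Xia→1, Ava→2, Zoe→3, Wes→4, Ben→5
second ordering as positions: [3, 2, 1, 5, 4]
Discordant pairs = inversions in this position sequence.
3: 2, 1 → 2
2: 1 → 1
1: 0
5: 4 → 1
4: 0
Total: 2 + 1 + 0 + 1 + 0 = 4

Pairs: 4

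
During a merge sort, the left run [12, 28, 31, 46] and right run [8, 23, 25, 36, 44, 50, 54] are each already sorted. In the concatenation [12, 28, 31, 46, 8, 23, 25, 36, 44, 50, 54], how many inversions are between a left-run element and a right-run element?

Take each right-half value and tally the left-half values above it:
r = 8: 12, 28, 31, 46 → 4
r = 23: 28, 31, 46 → 3
r = 25: 28, 31, 46 → 3
r = 36: 46 → 1
r = 44: 46 → 1
r = 50: none → 0
r = 54: none → 0
Cross-inversions: 4 + 3 + 3 + 1 + 1 + 0 + 0 = 12

There are 12 cross-inversions.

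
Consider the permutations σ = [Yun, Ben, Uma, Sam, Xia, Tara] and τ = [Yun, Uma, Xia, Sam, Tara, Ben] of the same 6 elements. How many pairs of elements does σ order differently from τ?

Assign each item its position (1..6) in the first ordering, then rewrite the second ordering as that position sequence:
positions: Yun→1, Ben→2, Uma→3, Sam→4, Xia→5, Tara→6
second ordering as positions: [1, 3, 5, 4, 6, 2]
Discordant pairs = inversions in this position sequence.
1: 0
3: 2 → 1
5: 4, 2 → 2
4: 2 → 1
6: 2 → 1
2: 0
Total: 0 + 1 + 2 + 1 + 1 + 0 = 5

There are 5 discordant pairs.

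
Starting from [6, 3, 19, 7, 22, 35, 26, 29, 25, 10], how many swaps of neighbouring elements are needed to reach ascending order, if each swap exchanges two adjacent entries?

Minimum adjacent swaps = number of inversions (each swap of adjacent out-of-order elements removes one inversion and no swap can remove more).
Count inversions — for each element, later elements that are smaller:
6: 3 → 1
3: none → 0
19: 7, 10 → 2
7: none → 0
22: 10 → 1
35: 26, 29, 25, 10 → 4
26: 25, 10 → 2
29: 25, 10 → 2
25: 10 → 1
10: none → 0
Total inversions: 1 + 0 + 2 + 0 + 1 + 4 + 2 + 2 + 1 + 0 = 13

13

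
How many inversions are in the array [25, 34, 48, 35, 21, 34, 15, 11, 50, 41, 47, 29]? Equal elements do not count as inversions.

Element-by-element contributions:
25 → 21, 15, 11 → 3
34 → 21, 15, 11, 29 → 4
48 → 35, 21, 34, 15, 11, 41, 47, 29 → 8
35 → 21, 34, 15, 11, 29 → 5
21 → 15, 11 → 2
34 → 15, 11, 29 → 3
15 → 11 → 1
11 → none → 0
50 → 41, 47, 29 → 3
41 → 29 → 1
47 → 29 → 1
29 → none → 0
Sum: 3 + 4 + 8 + 5 + 2 + 3 + 1 + 0 + 3 + 1 + 1 + 0 = 31

31 inversions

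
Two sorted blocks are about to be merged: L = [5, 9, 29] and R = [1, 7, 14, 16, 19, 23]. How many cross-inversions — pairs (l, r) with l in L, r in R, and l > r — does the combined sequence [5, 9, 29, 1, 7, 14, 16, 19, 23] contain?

Split inversions: 9

For each element r of the right run, count left-run elements greater than r:
r = 1: 5, 9, 29 → 3
r = 7: 9, 29 → 2
r = 14: 29 → 1
r = 16: 29 → 1
r = 19: 29 → 1
r = 23: 29 → 1
Cross-inversions: 3 + 2 + 1 + 1 + 1 + 1 = 9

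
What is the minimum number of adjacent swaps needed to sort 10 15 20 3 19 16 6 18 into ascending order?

13

The minimum number of adjacent swaps to sort an array equals its inversion count, since every such swap removes exactly one inversion.
Count inversions — for each element, later elements that are smaller:
10: 3, 6 → 2
15: 3, 6 → 2
20: 3, 19, 16, 6, 18 → 5
3: none → 0
19: 16, 6, 18 → 3
16: 6 → 1
6: none → 0
18: none → 0
Total inversions: 2 + 2 + 5 + 0 + 3 + 1 + 0 + 0 = 13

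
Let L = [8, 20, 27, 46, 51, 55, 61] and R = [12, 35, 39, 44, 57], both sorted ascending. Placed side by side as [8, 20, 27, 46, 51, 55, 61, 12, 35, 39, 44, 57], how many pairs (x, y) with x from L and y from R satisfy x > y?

Take each right-half value and tally the left-half values above it:
r = 12: 20, 27, 46, 51, 55, 61 → 6
r = 35: 46, 51, 55, 61 → 4
r = 39: 46, 51, 55, 61 → 4
r = 44: 46, 51, 55, 61 → 4
r = 57: 61 → 1
Cross-inversions: 6 + 4 + 4 + 4 + 1 = 19

19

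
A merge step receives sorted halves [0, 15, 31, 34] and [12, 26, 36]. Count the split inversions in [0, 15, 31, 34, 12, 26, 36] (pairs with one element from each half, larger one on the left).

Count, for every r in R, how many entries of L exceed r:
r = 12: 15, 31, 34 → 3
r = 26: 31, 34 → 2
r = 36: none → 0
Cross-inversions: 3 + 2 + 0 = 5

Cross-inversions: 5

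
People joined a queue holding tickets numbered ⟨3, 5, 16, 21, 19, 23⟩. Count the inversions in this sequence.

1

Inversion pairs (indices are 1-based):
(4,5): 21 > 19
That's 1 pair.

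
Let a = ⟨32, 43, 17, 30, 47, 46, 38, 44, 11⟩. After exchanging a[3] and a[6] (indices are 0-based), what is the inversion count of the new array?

19

Positions 3 and 6 hold 30 and 38; after swapping, the array is [32, 43, 17, 38, 47, 46, 30, 44, 11].
Count, for each position, how many later elements it exceeds:
32: 3
43: 4
17: 1
38: 2
47: 4
46: 3
30: 1
44: 1
11: 0
Sum: 3 + 4 + 1 + 2 + 4 + 3 + 1 + 1 + 0 = 19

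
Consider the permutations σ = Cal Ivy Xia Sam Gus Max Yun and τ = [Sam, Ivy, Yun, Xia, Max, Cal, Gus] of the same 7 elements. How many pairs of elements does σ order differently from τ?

11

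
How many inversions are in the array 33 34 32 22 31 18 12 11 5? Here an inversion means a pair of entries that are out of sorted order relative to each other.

Sweep left to right; for each value list the smaller values that follow it:
33: 7
34: 7
32: 6
22: 4
31: 4
18: 3
12: 2
11: 1
5: 0
Sum: 7 + 7 + 6 + 4 + 4 + 3 + 2 + 1 + 0 = 34

34 out-of-order pairs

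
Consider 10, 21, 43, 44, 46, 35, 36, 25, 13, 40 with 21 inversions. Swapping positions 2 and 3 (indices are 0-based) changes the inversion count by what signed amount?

+1

Positions 2 and 3 hold 43 and 44; after swapping, the array is [10, 21, 44, 43, 46, 35, 36, 25, 13, 40].
Count, for each position, how many later elements it exceeds:
10 → none → 0
21 → 13 → 1
44 → 43, 35, 36, 25, 13, 40 → 6
43 → 35, 36, 25, 13, 40 → 5
46 → 35, 36, 25, 13, 40 → 5
35 → 25, 13 → 2
36 → 25, 13 → 2
25 → 13 → 1
13 → none → 0
40 → none → 0
Sum: 0 + 1 + 6 + 5 + 5 + 2 + 2 + 1 + 0 + 0 = 22
Change: 22 − 21 = +1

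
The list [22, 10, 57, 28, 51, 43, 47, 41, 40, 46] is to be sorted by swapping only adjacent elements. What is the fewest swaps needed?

19

Each adjacent swap fixes exactly one inversion, so the minimum swap count equals the number of inversions.
Count inversions — for each element, later elements that are smaller:
22: 10 → 1
10: none → 0
57: 28, 51, 43, 47, 41, 40, 46 → 7
28: none → 0
51: 43, 47, 41, 40, 46 → 5
43: 41, 40 → 2
47: 41, 40, 46 → 3
41: 40 → 1
40: none → 0
46: none → 0
Total inversions: 1 + 0 + 7 + 0 + 5 + 2 + 3 + 1 + 0 + 0 = 19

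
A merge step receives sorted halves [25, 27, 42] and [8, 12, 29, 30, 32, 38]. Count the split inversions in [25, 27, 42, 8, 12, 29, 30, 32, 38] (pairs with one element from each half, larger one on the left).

Count, for every r in R, how many entries of L exceed r:
r = 8: 25, 27, 42 → 3
r = 12: 25, 27, 42 → 3
r = 29: 42 → 1
r = 30: 42 → 1
r = 32: 42 → 1
r = 38: 42 → 1
Cross-inversions: 3 + 3 + 1 + 1 + 1 + 1 = 10

10 cross-inversions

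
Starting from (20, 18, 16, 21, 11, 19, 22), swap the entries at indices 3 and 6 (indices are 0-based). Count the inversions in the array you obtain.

10 inversions

Positions 3 and 6 hold 21 and 22; after swapping, the array is [20, 18, 16, 22, 11, 19, 21].
Sweep left to right; for each value list the smaller values that follow it:
20: 4
18: 2
16: 1
22: 3
11: 0
19: 0
21: 0
Sum: 4 + 2 + 1 + 3 + 0 + 0 + 0 = 10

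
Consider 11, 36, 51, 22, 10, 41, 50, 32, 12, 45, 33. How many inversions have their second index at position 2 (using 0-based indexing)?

The element at index 2 is 51.
Elements before it: 11, 36
None of them are larger than 51.

0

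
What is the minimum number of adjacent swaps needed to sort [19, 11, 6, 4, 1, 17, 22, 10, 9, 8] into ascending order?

There are 26 adjacent swaps.

The minimum number of adjacent swaps to sort an array equals its inversion count, since every such swap removes exactly one inversion.
Count inversions — for each element, later elements that are smaller:
19: 11, 6, 4, 1, 17, 10, 9, 8 → 8
11: 6, 4, 1, 10, 9, 8 → 6
6: 4, 1 → 2
4: 1 → 1
1: none → 0
17: 10, 9, 8 → 3
22: 10, 9, 8 → 3
10: 9, 8 → 2
9: 8 → 1
8: none → 0
Total inversions: 8 + 6 + 2 + 1 + 0 + 3 + 3 + 2 + 1 + 0 = 26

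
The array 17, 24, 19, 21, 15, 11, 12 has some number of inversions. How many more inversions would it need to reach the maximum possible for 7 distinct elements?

Maximum inversions for 7 distinct elements is C(7, 2) = 7·6/2 = 21.
Current inversions — for each element, count later smaller elements:
17: 3
24: 5
19: 3
21: 3
15: 2
11: 0
12: 0
Current total: 3 + 5 + 3 + 3 + 2 + 0 + 0 = 16
Shortfall: 21 − 16 = 5

5 inversions short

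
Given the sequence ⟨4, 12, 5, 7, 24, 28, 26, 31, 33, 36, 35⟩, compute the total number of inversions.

4 inversions

For each element, count later entries that are smaller:
4: 0
12: 2
5: 0
7: 0
24: 0
28: 1
26: 0
31: 0
33: 0
36: 1
35: 0
Sum: 0 + 2 + 0 + 0 + 0 + 1 + 0 + 0 + 0 + 1 + 0 = 4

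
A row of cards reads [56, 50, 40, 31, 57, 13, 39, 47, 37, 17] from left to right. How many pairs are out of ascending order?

32

For each element, count later entries that are smaller:
56 → 50, 40, 31, 13, 39, 47, 37, 17 → 8
50 → 40, 31, 13, 39, 47, 37, 17 → 7
40 → 31, 13, 39, 37, 17 → 5
31 → 13, 17 → 2
57 → 13, 39, 47, 37, 17 → 5
13 → none → 0
39 → 37, 17 → 2
47 → 37, 17 → 2
37 → 17 → 1
17 → none → 0
Sum: 8 + 7 + 5 + 2 + 5 + 0 + 2 + 2 + 1 + 0 = 32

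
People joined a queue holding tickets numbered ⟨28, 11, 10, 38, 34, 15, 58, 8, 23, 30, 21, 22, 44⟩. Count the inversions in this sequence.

34 inversions

For each element, count later entries that are smaller:
28 → 11, 10, 15, 8, 23, 21, 22 → 7
11 → 10, 8 → 2
10 → 8 → 1
38 → 34, 15, 8, 23, 30, 21, 22 → 7
34 → 15, 8, 23, 30, 21, 22 → 6
15 → 8 → 1
58 → 8, 23, 30, 21, 22, 44 → 6
8 → none → 0
23 → 21, 22 → 2
30 → 21, 22 → 2
21 → none → 0
22 → none → 0
44 → none → 0
Sum: 7 + 2 + 1 + 7 + 6 + 1 + 6 + 0 + 2 + 2 + 0 + 0 + 0 = 34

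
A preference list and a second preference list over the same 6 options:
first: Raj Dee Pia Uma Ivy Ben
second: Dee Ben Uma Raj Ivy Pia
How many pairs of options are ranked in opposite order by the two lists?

Assign each item its position (1..6) in the first ordering, then rewrite the second ordering as that position sequence:
positions: Raj→1, Dee→2, Pia→3, Uma→4, Ivy→5, Ben→6
second ordering as positions: [2, 6, 4, 1, 5, 3]
Discordant pairs = inversions in this position sequence.
2: 1 → 1
6: 4, 1, 5, 3 → 4
4: 1, 3 → 2
1: 0
5: 3 → 1
3: 0
Total: 1 + 4 + 2 + 0 + 1 + 0 = 8

8 pairs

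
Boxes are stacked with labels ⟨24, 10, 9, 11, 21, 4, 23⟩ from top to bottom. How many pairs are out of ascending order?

11

Count, for each position, how many later elements it exceeds:
24: 6
10: 2
9: 1
11: 1
21: 1
4: 0
23: 0
Sum: 6 + 2 + 1 + 1 + 1 + 0 + 0 = 11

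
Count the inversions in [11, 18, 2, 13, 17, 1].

Count, for each position, how many later elements it exceeds:
11: 2
18: 4
2: 1
13: 1
17: 1
1: 0
Sum: 2 + 4 + 1 + 1 + 1 + 0 = 9

There are 9 out-of-order pairs.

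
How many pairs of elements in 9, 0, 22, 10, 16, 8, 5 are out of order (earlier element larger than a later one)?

12

Sweep left to right; for each value list the smaller values that follow it:
9: 3
0: 0
22: 4
10: 2
16: 2
8: 1
5: 0
Sum: 3 + 0 + 4 + 2 + 2 + 1 + 0 = 12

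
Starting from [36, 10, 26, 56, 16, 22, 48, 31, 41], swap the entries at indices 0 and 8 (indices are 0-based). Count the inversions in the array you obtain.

15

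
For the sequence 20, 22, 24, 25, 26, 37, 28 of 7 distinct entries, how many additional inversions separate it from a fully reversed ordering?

20

Maximum inversions for 7 distinct elements is C(7, 2) = 7·6/2 = 21.
Current inversions — for each element, count later smaller elements:
20: 0
22: 0
24: 0
25: 0
26: 0
37: 1
28: 0
Current total: 0 + 0 + 0 + 0 + 0 + 1 + 0 = 1
Shortfall: 21 − 1 = 20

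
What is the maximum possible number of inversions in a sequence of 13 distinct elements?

A reversed (strictly descending) arrangement makes every pair an inversion, giving C(13, 2) inversions.
C(13, 2) = 13·12/2 = 78

Inversions: 78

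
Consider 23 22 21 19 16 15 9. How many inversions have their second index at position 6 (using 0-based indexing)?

The element at index 6 is 9.
Elements before it: 23, 22, 21, 19, 16, 15
Those larger than 9: 23, 22, 21, 19, 16, 15

6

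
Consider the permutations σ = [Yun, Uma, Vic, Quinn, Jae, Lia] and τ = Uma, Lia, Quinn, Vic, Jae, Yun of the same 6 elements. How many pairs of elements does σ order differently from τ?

9

Assign each item its position (1..6) in the first ordering, then rewrite the second ordering as that position sequence:
positions: Yun→1, Uma→2, Vic→3, Quinn→4, Jae→5, Lia→6
second ordering as positions: [2, 6, 4, 3, 5, 1]
Discordant pairs = inversions in this position sequence.
2: 1 → 1
6: 4, 3, 5, 1 → 4
4: 3, 1 → 2
3: 1 → 1
5: 1 → 1
1: 0
Total: 1 + 4 + 2 + 1 + 1 + 0 = 9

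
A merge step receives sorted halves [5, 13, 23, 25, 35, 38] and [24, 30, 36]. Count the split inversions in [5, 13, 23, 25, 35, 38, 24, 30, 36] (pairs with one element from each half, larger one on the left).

Take each right-half value and tally the left-half values above it:
r = 24: 25, 35, 38 → 3
r = 30: 35, 38 → 2
r = 36: 38 → 1
Cross-inversions: 3 + 2 + 1 = 6

6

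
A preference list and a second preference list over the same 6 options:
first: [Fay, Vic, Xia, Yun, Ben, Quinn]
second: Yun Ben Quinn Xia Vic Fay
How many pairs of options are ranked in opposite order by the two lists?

12 pairs

Assign each item its position (1..6) in the first ordering, then rewrite the second ordering as that position sequence:
positions: Fay→1, Vic→2, Xia→3, Yun→4, Ben→5, Quinn→6
second ordering as positions: [4, 5, 6, 3, 2, 1]
Discordant pairs = inversions in this position sequence.
4: 3, 2, 1 → 3
5: 3, 2, 1 → 3
6: 3, 2, 1 → 3
3: 2, 1 → 2
2: 1 → 1
1: 0
Total: 3 + 3 + 3 + 2 + 1 + 0 = 12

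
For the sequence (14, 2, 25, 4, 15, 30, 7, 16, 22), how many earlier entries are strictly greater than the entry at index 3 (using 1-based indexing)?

0

The element at index 3 is 25.
Elements before it: 14, 2
None of them are larger than 25.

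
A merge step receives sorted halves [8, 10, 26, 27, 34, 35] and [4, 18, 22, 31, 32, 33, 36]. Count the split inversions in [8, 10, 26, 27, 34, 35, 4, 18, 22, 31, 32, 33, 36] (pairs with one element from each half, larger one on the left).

20 cross-inversions

Count, for every r in R, how many entries of L exceed r:
r = 4: 8, 10, 26, 27, 34, 35 → 6
r = 18: 26, 27, 34, 35 → 4
r = 22: 26, 27, 34, 35 → 4
r = 31: 34, 35 → 2
r = 32: 34, 35 → 2
r = 33: 34, 35 → 2
r = 36: none → 0
Cross-inversions: 6 + 4 + 4 + 2 + 2 + 2 + 0 = 20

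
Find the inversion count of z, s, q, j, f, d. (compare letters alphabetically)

15

Element-by-element contributions:
z: 5
s: 4
q: 3
j: 2
f: 1
d: 0
Sum: 5 + 4 + 3 + 2 + 1 + 0 = 15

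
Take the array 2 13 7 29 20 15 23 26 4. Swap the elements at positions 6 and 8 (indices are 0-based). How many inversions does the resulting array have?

Positions 6 and 8 hold 23 and 4; after swapping, the array is [2, 13, 7, 29, 20, 15, 4, 26, 23].
Element-by-element contributions:
2 → none → 0
13 → 7, 4 → 2
7 → 4 → 1
29 → 20, 15, 4, 26, 23 → 5
20 → 15, 4 → 2
15 → 4 → 1
4 → none → 0
26 → 23 → 1
23 → none → 0
Sum: 0 + 2 + 1 + 5 + 2 + 1 + 0 + 1 + 0 = 12

12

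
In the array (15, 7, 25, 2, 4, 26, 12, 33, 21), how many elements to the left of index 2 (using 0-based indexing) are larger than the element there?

0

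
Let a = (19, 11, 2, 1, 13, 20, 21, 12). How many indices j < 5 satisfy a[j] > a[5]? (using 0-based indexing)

0 such elements

The element at index 5 is 20.
Elements before it: 19, 11, 2, 1, 13
None of them are larger than 20.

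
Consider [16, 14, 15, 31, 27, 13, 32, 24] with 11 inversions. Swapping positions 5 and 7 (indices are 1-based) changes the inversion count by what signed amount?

Positions 5 and 7 hold 27 and 32; after swapping, the array is [16, 14, 15, 31, 32, 13, 27, 24].
Sweep left to right; for each value list the smaller values that follow it:
16: 3
14: 1
15: 1
31: 3
32: 3
13: 0
27: 1
24: 0
Sum: 3 + 1 + 1 + 3 + 3 + 0 + 1 + 0 = 12
Change: 12 − 11 = +1

+1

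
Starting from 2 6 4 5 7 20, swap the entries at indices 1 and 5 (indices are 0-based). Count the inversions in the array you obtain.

5

Positions 1 and 5 hold 6 and 20; after swapping, the array is [2, 20, 4, 5, 7, 6].
Count, for each position, how many later elements it exceeds:
2 → none → 0
20 → 4, 5, 7, 6 → 4
4 → none → 0
5 → none → 0
7 → 6 → 1
6 → none → 0
Sum: 0 + 4 + 0 + 0 + 1 + 0 = 5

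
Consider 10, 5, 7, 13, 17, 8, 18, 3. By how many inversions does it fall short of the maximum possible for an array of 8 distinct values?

16 inversions short

Maximum inversions for 8 distinct elements is C(8, 2) = 8·7/2 = 28.
Current inversions — for each element, count later smaller elements:
10: 4
5: 1
7: 1
13: 2
17: 2
8: 1
18: 1
3: 0
Current total: 4 + 1 + 1 + 2 + 2 + 1 + 1 + 0 = 12
Shortfall: 28 − 12 = 16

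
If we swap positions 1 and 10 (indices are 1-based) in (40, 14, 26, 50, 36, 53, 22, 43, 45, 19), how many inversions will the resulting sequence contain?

14

Positions 1 and 10 hold 40 and 19; after swapping, the array is [19, 14, 26, 50, 36, 53, 22, 43, 45, 40].
For each element, count later entries that are smaller:
19 → 14 → 1
14 → none → 0
26 → 22 → 1
50 → 36, 22, 43, 45, 40 → 5
36 → 22 → 1
53 → 22, 43, 45, 40 → 4
22 → none → 0
43 → 40 → 1
45 → 40 → 1
40 → none → 0
Sum: 1 + 0 + 1 + 5 + 1 + 4 + 0 + 1 + 1 + 0 = 14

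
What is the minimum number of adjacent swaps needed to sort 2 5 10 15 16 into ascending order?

The minimum number of adjacent swaps to sort an array equals its inversion count, since every such swap removes exactly one inversion.
Count inversions — for each element, later elements that are smaller:
2: none → 0
5: none → 0
10: none → 0
15: none → 0
16: none → 0
Total inversions: 0 + 0 + 0 + 0 + 0 = 0

0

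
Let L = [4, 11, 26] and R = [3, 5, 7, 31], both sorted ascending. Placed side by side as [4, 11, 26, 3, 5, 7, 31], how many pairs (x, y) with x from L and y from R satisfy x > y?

7 split inversions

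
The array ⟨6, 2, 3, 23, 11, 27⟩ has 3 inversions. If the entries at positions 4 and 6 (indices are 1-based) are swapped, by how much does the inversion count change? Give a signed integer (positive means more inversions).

+1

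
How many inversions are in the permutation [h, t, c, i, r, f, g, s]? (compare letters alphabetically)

13

Sweep left to right; for each value list the smaller values that follow it:
h → c, f, g → 3
t → c, i, r, f, g, s → 6
c → none → 0
i → f, g → 2
r → f, g → 2
f → none → 0
g → none → 0
s → none → 0
Sum: 3 + 6 + 0 + 2 + 2 + 0 + 0 + 0 = 13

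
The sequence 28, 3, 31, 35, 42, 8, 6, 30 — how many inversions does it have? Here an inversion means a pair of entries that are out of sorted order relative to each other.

13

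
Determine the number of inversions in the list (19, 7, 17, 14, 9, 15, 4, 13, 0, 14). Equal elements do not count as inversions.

30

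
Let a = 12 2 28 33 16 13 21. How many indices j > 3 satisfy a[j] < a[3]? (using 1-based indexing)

3

The element at index 3 is 28.
Elements after it: 33, 16, 13, 21
Those smaller than 28: 16, 13, 21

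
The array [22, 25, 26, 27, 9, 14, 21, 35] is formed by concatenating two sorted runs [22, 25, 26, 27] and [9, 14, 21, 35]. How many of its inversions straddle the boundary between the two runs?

Cross-inversions: 12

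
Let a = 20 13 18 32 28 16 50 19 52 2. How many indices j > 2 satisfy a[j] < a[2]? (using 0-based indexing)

2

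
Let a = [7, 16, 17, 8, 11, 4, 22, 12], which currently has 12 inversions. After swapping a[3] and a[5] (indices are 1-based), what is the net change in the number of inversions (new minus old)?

-1

Positions 3 and 5 hold 17 and 11; after swapping, the array is [7, 16, 11, 8, 17, 4, 22, 12].
Count, for each position, how many later elements it exceeds:
7: 1
16: 4
11: 2
8: 1
17: 2
4: 0
22: 1
12: 0
Sum: 1 + 4 + 2 + 1 + 2 + 0 + 1 + 0 = 11
Change: 11 − 12 = -1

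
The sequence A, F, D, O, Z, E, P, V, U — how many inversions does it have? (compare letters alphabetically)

8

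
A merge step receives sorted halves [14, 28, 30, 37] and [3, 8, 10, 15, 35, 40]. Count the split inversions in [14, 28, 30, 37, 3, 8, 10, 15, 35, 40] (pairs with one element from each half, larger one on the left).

16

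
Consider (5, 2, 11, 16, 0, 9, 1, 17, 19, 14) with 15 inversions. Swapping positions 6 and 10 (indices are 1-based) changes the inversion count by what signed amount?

+1

Positions 6 and 10 hold 9 and 14; after swapping, the array is [5, 2, 11, 16, 0, 14, 1, 17, 19, 9].
Count, for each position, how many later elements it exceeds:
5: 3
2: 2
11: 3
16: 4
0: 0
14: 2
1: 0
17: 1
19: 1
9: 0
Sum: 3 + 2 + 3 + 4 + 0 + 2 + 0 + 1 + 1 + 0 = 16
Change: 16 − 15 = +1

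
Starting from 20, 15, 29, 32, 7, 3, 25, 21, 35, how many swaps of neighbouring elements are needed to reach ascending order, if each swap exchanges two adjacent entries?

15 swaps

Each adjacent swap fixes exactly one inversion, so the minimum swap count equals the number of inversions.
Count inversions — for each element, later elements that are smaller:
20: 15, 7, 3 → 3
15: 7, 3 → 2
29: 7, 3, 25, 21 → 4
32: 7, 3, 25, 21 → 4
7: 3 → 1
3: none → 0
25: 21 → 1
21: none → 0
35: none → 0
Total inversions: 3 + 2 + 4 + 4 + 1 + 0 + 1 + 0 + 0 = 15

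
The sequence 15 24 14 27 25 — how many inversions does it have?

3 inversions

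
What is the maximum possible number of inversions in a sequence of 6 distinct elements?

15 inversions

The maximum occurs when the array is in strictly decreasing order: every one of the C(6, 2) pairs is inverted.
C(6, 2) = 6·5/2 = 15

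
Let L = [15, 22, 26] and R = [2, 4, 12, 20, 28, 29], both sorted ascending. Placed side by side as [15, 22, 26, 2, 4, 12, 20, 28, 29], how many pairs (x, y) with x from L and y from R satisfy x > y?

11

For each element r of the right run, count left-run elements greater than r:
r = 2: 15, 22, 26 → 3
r = 4: 15, 22, 26 → 3
r = 12: 15, 22, 26 → 3
r = 20: 22, 26 → 2
r = 28: none → 0
r = 29: none → 0
Cross-inversions: 3 + 3 + 3 + 2 + 0 + 0 = 11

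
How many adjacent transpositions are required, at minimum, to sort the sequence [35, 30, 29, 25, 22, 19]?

15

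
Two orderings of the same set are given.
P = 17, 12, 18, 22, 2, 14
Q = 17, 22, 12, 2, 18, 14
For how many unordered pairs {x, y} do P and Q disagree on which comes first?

3

Assign each item its position (1..6) in the first ordering, then rewrite the second ordering as that position sequence:
positions: 17→1, 12→2, 18→3, 22→4, 2→5, 14→6
second ordering as positions: [1, 4, 2, 5, 3, 6]
Discordant pairs = inversions in this position sequence.
1: 0
4: 2, 3 → 2
2: 0
5: 3 → 1
3: 0
6: 0
Total: 0 + 2 + 0 + 1 + 0 + 0 = 3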